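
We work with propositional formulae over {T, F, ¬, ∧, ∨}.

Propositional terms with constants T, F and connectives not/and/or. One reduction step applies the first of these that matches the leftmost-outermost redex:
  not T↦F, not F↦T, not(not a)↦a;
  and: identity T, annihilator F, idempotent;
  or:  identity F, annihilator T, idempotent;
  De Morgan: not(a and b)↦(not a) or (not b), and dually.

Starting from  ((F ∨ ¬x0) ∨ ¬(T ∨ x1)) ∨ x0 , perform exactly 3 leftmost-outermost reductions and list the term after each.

Answer: after 3 steps: (¬x0 ∨ (F ∧ ¬x1)) ∨ x0

Working:
  start: ((F ∨ ¬x0) ∨ ¬(T ∨ x1)) ∨ x0
  →1  (¬x0 ∨ ¬(T ∨ x1)) ∨ x0
  →2  (¬x0 ∨ (¬T ∧ ¬x1)) ∨ x0
  →3  (¬x0 ∨ (F ∧ ¬x1)) ∨ x0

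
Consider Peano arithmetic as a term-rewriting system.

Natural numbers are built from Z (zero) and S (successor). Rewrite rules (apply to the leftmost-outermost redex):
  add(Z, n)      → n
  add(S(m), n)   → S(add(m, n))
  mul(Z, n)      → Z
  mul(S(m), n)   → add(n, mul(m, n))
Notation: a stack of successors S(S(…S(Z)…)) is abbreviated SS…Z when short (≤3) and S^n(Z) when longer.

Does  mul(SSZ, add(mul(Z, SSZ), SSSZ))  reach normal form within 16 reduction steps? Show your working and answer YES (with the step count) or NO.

Answer: YES — reaches normal form S^6(Z) in 15 ≤ 16 steps

Derivation:
  start: mul(SSZ, add(mul(Z, SSZ), SSSZ))
  →1  add(add(mul(Z, SSZ), SSSZ), mul(SZ, add(mul(Z, SSZ), SSSZ)))
  →2  add(add(Z, SSSZ), mul(SZ, add(mul(Z, SSZ), SSSZ)))
  →3  add(SSSZ, mul(SZ, add(mul(Z, SSZ), SSSZ)))
  →4  S(add(SSZ, mul(SZ, add(mul(Z, SSZ), SSSZ))))
  →5  S(S(add(SZ, mul(SZ, add(mul(Z, SSZ), SSSZ)))))
  →6  S(S(S(add(Z, mul(SZ, add(mul(Z, SSZ), SSSZ))))))
  →7  S(S(S(mul(SZ, add(mul(Z, SSZ), SSSZ)))))
  →8  S(S(S(add(add(mul(Z, SSZ), SSSZ), mul(Z, add(mul(Z, SSZ), SSSZ))))))
  →9  S(S(S(add(add(Z, SSSZ), mul(Z, add(mul(Z, SSZ), SSSZ))))))
  →10  S(S(S(add(SSSZ, mul(Z, add(mul(Z, SSZ), SSSZ))))))
  →11  S(S(S(S(add(SSZ, mul(Z, add(mul(Z, SSZ), SSSZ)))))))
  →12  S(S(S(S(S(add(SZ, mul(Z, add(mul(Z, SSZ), SSSZ))))))))
  →13  S(S(S(S(S(S(add(Z, mul(Z, add(mul(Z, SSZ), SSSZ)))))))))
  →14  S(S(S(S(S(S(mul(Z, add(mul(Z, SSZ), SSSZ))))))))
  →15  S^6(Z)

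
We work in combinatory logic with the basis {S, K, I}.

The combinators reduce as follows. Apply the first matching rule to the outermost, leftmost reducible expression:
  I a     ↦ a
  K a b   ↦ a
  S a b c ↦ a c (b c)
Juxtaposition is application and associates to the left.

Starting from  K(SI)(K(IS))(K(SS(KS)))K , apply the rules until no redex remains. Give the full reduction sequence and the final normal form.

Answer: normal form = K(SS(KS))  (in 4 steps)

Derivation:
  start: K(SI)(K(IS))(K(SS(KS)))K
  →1  SI(K(SS(KS)))K
  →2  IK(K(SS(KS))K)
  →3  K(K(SS(KS))K)
  →4  K(SS(KS))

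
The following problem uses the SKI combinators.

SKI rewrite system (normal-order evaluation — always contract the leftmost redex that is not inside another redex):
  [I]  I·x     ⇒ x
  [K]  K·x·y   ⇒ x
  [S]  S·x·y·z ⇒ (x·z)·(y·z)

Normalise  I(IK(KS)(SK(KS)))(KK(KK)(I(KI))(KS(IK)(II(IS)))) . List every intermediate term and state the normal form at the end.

  start: I(IK(KS)(SK(KS)))(KK(KK)(I(KI))(KS(IK)(II(IS))))
  step 1: IK(KS)(SK(KS))(KK(KK)(I(KI))(KS(IK)(II(IS))))
  step 2: K(KS)(SK(KS))(KK(KK)(I(KI))(KS(IK)(II(IS))))
  step 3: KS(KK(KK)(I(KI))(KS(IK)(II(IS))))
  step 4: S

Answer: normal form = S  (in 4 steps)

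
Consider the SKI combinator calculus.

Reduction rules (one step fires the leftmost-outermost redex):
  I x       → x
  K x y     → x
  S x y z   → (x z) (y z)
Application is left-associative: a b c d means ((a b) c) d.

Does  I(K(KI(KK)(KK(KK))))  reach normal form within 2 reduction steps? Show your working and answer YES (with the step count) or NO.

  start: I(K(KI(KK)(KK(KK))))
  →1  K(KI(KK)(KK(KK)))
  →2  K(I(KK(KK)))

Answer: NO — after 2 steps the term is K(I(KK(KK))), not yet normal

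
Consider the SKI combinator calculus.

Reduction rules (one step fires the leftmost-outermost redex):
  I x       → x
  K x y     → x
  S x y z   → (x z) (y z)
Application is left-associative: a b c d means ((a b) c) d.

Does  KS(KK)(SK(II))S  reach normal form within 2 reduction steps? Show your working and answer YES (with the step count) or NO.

  start: KS(KK)(SK(II))S
  step 1: S(SK(II))S
  step 2: S(SKI)S

Answer: YES — reaches normal form S(SKI)S in 2 ≤ 2 steps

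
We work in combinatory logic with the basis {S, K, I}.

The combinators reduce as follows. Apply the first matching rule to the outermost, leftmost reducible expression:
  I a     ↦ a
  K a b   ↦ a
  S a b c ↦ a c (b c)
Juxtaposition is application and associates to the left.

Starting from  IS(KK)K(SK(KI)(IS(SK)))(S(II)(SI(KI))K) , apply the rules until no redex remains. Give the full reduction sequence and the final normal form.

  start: IS(KK)K(SK(KI)(IS(SK)))(S(II)(SI(KI))K)
  step 1: S(KK)K(SK(KI)(IS(SK)))(S(II)(SI(KI))K)
  step 2: KK(SK(KI)(IS(SK)))(K(SK(KI)(IS(SK))))(S(II)(SI(KI))K)
  step 3: K(K(SK(KI)(IS(SK))))(S(II)(SI(KI))K)
  step 4: K(SK(KI)(IS(SK)))
  step 5: K(K(IS(SK))(KI(IS(SK))))
  step 6: K(IS(SK))
  step 7: K(S(SK))

Answer: normal form = K(S(SK))  (in 7 steps)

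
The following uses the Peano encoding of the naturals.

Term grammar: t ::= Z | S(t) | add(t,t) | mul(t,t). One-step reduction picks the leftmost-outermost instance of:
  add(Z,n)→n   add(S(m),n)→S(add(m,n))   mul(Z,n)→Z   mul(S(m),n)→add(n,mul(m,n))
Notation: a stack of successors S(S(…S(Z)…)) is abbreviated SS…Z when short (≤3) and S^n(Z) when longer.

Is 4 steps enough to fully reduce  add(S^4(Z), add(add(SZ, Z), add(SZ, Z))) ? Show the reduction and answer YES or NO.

Answer: NO — after 4 steps the term is S(S(S(S(add(Z, add(add(SZ, Z), add(SZ, Z))))))), not yet normal

Derivation:
  start: add(S^4(Z), add(add(SZ, Z), add(SZ, Z)))
  [1] S(add(SSSZ, add(add(SZ, Z), add(SZ, Z))))
  [2] S(S(add(SSZ, add(add(SZ, Z), add(SZ, Z)))))
  [3] S(S(S(add(SZ, add(add(SZ, Z), add(SZ, Z))))))
  [4] S(S(S(S(add(Z, add(add(SZ, Z), add(SZ, Z)))))))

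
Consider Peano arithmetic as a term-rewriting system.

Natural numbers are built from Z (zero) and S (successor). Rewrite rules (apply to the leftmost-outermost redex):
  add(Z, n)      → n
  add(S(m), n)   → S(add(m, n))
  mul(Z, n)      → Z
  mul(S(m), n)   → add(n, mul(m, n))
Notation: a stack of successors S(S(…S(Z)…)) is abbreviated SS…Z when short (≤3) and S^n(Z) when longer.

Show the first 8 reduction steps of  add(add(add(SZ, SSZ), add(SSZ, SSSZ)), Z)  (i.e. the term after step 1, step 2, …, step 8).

  start: add(add(add(SZ, SSZ), add(SSZ, SSSZ)), Z)
  [1] add(add(S(add(Z, SSZ)), add(SSZ, SSSZ)), Z)
  [2] add(S(add(add(Z, SSZ), add(SSZ, SSSZ))), Z)
  [3] S(add(add(add(Z, SSZ), add(SSZ, SSSZ)), Z))
  [4] S(add(add(SSZ, add(SSZ, SSSZ)), Z))
  [5] S(add(S(add(SZ, add(SSZ, SSSZ))), Z))
  [6] S(S(add(add(SZ, add(SSZ, SSSZ)), Z)))
  [7] S(S(add(S(add(Z, add(SSZ, SSSZ))), Z)))
  [8] S(S(S(add(add(Z, add(SSZ, SSSZ)), Z))))

Answer: after 8 steps: S(S(S(add(add(Z, add(SSZ, SSSZ)), Z))))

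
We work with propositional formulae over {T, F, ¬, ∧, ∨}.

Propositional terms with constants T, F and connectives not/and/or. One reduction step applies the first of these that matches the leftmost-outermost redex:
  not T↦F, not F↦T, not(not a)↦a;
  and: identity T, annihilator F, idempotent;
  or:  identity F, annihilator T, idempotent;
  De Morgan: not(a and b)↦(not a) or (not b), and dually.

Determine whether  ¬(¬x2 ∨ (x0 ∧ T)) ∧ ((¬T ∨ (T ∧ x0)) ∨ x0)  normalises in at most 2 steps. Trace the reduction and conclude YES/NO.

  start: ¬(¬x2 ∨ (x0 ∧ T)) ∧ ((¬T ∨ (T ∧ x0)) ∨ x0)
  →1  (¬¬x2 ∧ ¬(x0 ∧ T)) ∧ ((¬T ∨ (T ∧ x0)) ∨ x0)
  →2  (x2 ∧ ¬(x0 ∧ T)) ∧ ((¬T ∨ (T ∧ x0)) ∨ x0)

Answer: NO — after 2 steps the term is (x2 ∧ ¬(x0 ∧ T)) ∧ ((¬T ∨ (T ∧ x0)) ∨ x0), not yet normal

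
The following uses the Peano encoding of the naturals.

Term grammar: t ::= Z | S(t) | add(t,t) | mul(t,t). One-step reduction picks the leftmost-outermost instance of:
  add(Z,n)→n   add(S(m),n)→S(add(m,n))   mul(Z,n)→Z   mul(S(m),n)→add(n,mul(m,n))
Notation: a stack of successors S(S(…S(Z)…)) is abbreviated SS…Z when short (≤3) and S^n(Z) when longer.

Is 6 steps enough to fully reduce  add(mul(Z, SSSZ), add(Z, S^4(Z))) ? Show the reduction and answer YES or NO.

  start: add(mul(Z, SSSZ), add(Z, S^4(Z)))
  →1  add(Z, add(Z, S^4(Z)))
  →2  add(Z, S^4(Z))
  →3  S^4(Z)

Answer: YES — reaches normal form S^4(Z) in 3 ≤ 6 steps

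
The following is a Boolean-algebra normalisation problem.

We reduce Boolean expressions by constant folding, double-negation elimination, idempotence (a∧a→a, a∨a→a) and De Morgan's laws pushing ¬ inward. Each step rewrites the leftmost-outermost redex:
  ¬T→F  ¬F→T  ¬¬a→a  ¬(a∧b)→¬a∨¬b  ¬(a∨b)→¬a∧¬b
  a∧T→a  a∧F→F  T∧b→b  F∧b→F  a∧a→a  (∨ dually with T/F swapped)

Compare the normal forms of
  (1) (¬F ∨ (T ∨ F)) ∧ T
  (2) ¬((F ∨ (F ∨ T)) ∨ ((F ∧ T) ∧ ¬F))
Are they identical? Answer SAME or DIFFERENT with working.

Answer: DIFFERENT — A ⇓ T, B ⇓ F

Working:
Term A:
  start: (¬F ∨ (T ∨ F)) ∧ T
  [1] ¬F ∨ (T ∨ F)
  [2] T ∨ (T ∨ F)
  [3] T

Term B:
  start: ¬((F ∨ (F ∨ T)) ∨ ((F ∧ T) ∧ ¬F))
  [1] ¬(F ∨ (F ∨ T)) ∧ ¬((F ∧ T) ∧ ¬F)
  [2] (¬F ∧ ¬(F ∨ T)) ∧ ¬((F ∧ T) ∧ ¬F)
  [3] (T ∧ ¬(F ∨ T)) ∧ ¬((F ∧ T) ∧ ¬F)
  [4] ¬(F ∨ T) ∧ ¬((F ∧ T) ∧ ¬F)
  [5] (¬F ∧ ¬T) ∧ ¬((F ∧ T) ∧ ¬F)
  [6] (T ∧ ¬T) ∧ ¬((F ∧ T) ∧ ¬F)
  [7] ¬T ∧ ¬((F ∧ T) ∧ ¬F)
  [8] F ∧ ¬((F ∧ T) ∧ ¬F)
  [9] F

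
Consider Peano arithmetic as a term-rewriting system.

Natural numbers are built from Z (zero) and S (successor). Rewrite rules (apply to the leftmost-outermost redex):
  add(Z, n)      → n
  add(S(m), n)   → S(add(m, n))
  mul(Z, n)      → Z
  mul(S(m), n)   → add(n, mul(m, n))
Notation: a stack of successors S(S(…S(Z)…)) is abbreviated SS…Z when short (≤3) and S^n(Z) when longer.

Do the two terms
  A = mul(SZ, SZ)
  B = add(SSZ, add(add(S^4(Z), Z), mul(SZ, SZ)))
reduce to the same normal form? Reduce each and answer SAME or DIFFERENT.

Term A:
  start: mul(SZ, SZ)
  step 1: add(SZ, mul(Z, SZ))
  step 2: S(add(Z, mul(Z, SZ)))
  step 3: S(mul(Z, SZ))
  step 4: SZ

Term B:
  start: add(SSZ, add(add(S^4(Z), Z), mul(SZ, SZ)))
  step 1: S(add(SZ, add(add(S^4(Z), Z), mul(SZ, SZ))))
  step 2: S(S(add(Z, add(add(S^4(Z), Z), mul(SZ, SZ)))))
  step 3: S(S(add(add(S^4(Z), Z), mul(SZ, SZ))))
  step 4: S(S(add(S(add(SSSZ, Z)), mul(SZ, SZ))))
  step 5: S(S(S(add(add(SSSZ, Z), mul(SZ, SZ)))))
  step 6: S(S(S(add(S(add(SSZ, Z)), mul(SZ, SZ)))))
  step 7: S(S(S(S(add(add(SSZ, Z), mul(SZ, SZ))))))
  step 8: S(S(S(S(add(S(add(SZ, Z)), mul(SZ, SZ))))))
  step 9: S(S(S(S(S(add(add(SZ, Z), mul(SZ, SZ)))))))
  step 10: S(S(S(S(S(add(S(add(Z, Z)), mul(SZ, SZ)))))))
  step 11: S(S(S(S(S(S(add(add(Z, Z), mul(SZ, SZ))))))))
  step 12: S(S(S(S(S(S(add(Z, mul(SZ, SZ))))))))
  step 13: S(S(S(S(S(S(mul(SZ, SZ)))))))
  step 14: S(S(S(S(S(S(add(SZ, mul(Z, SZ))))))))
  step 15: S(S(S(S(S(S(S(add(Z, mul(Z, SZ)))))))))
  step 16: S(S(S(S(S(S(S(mul(Z, SZ))))))))
  step 17: S^7(Z)

Answer: DIFFERENT — A ⇓ SZ, B ⇓ S^7(Z)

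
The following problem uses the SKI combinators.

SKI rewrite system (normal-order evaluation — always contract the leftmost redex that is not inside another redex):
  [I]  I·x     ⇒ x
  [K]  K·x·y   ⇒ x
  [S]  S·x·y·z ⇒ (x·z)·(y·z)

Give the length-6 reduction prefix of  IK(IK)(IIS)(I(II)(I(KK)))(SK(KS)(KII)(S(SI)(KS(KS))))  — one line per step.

Answer: after 6 steps: I(I(KK))

Working:
  start: IK(IK)(IIS)(I(II)(I(KK)))(SK(KS)(KII)(S(SI)(KS(KS))))
  step 1: K(IK)(IIS)(I(II)(I(KK)))(SK(KS)(KII)(S(SI)(KS(KS))))
  step 2: IK(I(II)(I(KK)))(SK(KS)(KII)(S(SI)(KS(KS))))
  step 3: K(I(II)(I(KK)))(SK(KS)(KII)(S(SI)(KS(KS))))
  step 4: I(II)(I(KK))
  step 5: II(I(KK))
  step 6: I(I(KK))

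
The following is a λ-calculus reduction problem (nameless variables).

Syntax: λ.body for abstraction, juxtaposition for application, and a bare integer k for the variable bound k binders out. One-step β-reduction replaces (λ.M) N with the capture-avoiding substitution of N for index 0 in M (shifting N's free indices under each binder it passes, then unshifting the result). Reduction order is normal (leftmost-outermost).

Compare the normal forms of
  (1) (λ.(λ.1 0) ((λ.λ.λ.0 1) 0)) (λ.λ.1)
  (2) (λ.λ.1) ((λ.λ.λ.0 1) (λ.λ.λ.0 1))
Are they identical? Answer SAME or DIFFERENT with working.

Term A:
  start: (λ.(λ.1 0) ((λ.λ.λ.0 1) 0)) (λ.λ.1)
  step 1: (λ.(λ.λ.1) 0) ((λ.λ.λ.0 1) (λ.λ.1))
  step 2: (λ.λ.1) ((λ.λ.λ.0 1) (λ.λ.1))
  step 3: λ.(λ.λ.λ.0 1) (λ.λ.1)
  step 4: λ.λ.λ.0 1

Term B:
  start: (λ.λ.1) ((λ.λ.λ.0 1) (λ.λ.λ.0 1))
  step 1: λ.(λ.λ.λ.0 1) (λ.λ.λ.0 1)
  step 2: λ.λ.λ.0 1

Answer: SAME — A ⇓ λ.λ.λ.0 1, B ⇓ λ.λ.λ.0 1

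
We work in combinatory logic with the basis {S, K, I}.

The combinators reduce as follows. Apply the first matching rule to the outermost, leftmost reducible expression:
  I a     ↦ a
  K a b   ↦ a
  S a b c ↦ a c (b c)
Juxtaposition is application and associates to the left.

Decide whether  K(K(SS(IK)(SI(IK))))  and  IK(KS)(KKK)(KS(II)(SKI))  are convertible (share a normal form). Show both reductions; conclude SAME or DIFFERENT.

Term A:
  start: K(K(SS(IK)(SI(IK))))
  step 1: K(K(S(SI(IK))(IK(SI(IK)))))
  step 2: K(K(S(SIK)(IK(SI(IK)))))
  step 3: K(K(S(SIK)(K(SI(IK)))))
  step 4: K(K(S(SIK)(K(SIK))))

Term B:
  start: IK(KS)(KKK)(KS(II)(SKI))
  step 1: K(KS)(KKK)(KS(II)(SKI))
  step 2: KS(KS(II)(SKI))
  step 3: S

Answer: DIFFERENT — A ⇓ K(K(S(SIK)(K(SIK)))), B ⇓ S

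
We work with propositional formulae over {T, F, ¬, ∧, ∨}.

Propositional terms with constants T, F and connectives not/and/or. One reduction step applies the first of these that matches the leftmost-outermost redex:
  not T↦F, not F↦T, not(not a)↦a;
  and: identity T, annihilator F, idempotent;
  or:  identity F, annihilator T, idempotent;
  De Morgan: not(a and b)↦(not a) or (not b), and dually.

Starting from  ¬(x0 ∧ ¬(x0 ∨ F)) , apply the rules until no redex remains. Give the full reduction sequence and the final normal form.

  start: ¬(x0 ∧ ¬(x0 ∨ F))
  step 1: ¬x0 ∨ ¬¬(x0 ∨ F)
  step 2: ¬x0 ∨ (x0 ∨ F)
  step 3: ¬x0 ∨ x0

Answer: normal form = ¬x0 ∨ x0  (in 3 steps)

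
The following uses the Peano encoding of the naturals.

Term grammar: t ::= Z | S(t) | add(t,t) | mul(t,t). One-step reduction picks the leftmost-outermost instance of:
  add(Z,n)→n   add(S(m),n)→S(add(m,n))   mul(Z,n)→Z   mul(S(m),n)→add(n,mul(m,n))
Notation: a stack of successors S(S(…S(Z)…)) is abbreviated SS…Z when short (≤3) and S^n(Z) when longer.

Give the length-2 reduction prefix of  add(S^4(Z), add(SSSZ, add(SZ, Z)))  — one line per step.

  start: add(S^4(Z), add(SSSZ, add(SZ, Z)))
  step 1: S(add(SSSZ, add(SSSZ, add(SZ, Z))))
  step 2: S(S(add(SSZ, add(SSSZ, add(SZ, Z)))))

Answer: after 2 steps: S(S(add(SSZ, add(SSSZ, add(SZ, Z)))))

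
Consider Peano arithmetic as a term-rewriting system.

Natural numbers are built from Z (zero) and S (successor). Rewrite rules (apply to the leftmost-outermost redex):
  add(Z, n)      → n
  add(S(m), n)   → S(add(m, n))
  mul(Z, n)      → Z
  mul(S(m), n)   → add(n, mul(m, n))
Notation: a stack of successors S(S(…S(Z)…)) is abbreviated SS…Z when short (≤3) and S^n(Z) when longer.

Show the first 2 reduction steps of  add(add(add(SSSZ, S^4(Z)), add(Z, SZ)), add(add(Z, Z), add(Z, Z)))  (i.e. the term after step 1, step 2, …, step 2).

  start: add(add(add(SSSZ, S^4(Z)), add(Z, SZ)), add(add(Z, Z), add(Z, Z)))
  [1] add(add(S(add(SSZ, S^4(Z))), add(Z, SZ)), add(add(Z, Z), add(Z, Z)))
  [2] add(S(add(add(SSZ, S^4(Z)), add(Z, SZ))), add(add(Z, Z), add(Z, Z)))

Answer: after 2 steps: add(S(add(add(SSZ, S^4(Z)), add(Z, SZ))), add(add(Z, Z), add(Z, Z)))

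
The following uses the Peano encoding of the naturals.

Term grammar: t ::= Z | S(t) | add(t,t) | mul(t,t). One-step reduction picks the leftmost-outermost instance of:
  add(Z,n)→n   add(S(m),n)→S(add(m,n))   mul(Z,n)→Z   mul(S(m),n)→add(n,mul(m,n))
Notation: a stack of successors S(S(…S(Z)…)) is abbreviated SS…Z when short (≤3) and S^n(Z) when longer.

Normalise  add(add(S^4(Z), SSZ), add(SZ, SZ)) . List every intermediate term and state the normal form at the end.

  start: add(add(S^4(Z), SSZ), add(SZ, SZ))
  →1  add(S(add(SSSZ, SSZ)), add(SZ, SZ))
  →2  S(add(add(SSSZ, SSZ), add(SZ, SZ)))
  →3  S(add(S(add(SSZ, SSZ)), add(SZ, SZ)))
  →4  S(S(add(add(SSZ, SSZ), add(SZ, SZ))))
  →5  S(S(add(S(add(SZ, SSZ)), add(SZ, SZ))))
  →6  S(S(S(add(add(SZ, SSZ), add(SZ, SZ)))))
  →7  S(S(S(add(S(add(Z, SSZ)), add(SZ, SZ)))))
  →8  S(S(S(S(add(add(Z, SSZ), add(SZ, SZ))))))
  →9  S(S(S(S(add(SSZ, add(SZ, SZ))))))
  →10  S(S(S(S(S(add(SZ, add(SZ, SZ)))))))
  →11  S(S(S(S(S(S(add(Z, add(SZ, SZ))))))))
  →12  S(S(S(S(S(S(add(SZ, SZ)))))))
  →13  S(S(S(S(S(S(S(add(Z, SZ))))))))
  →14  S^8(Z)

Answer: normal form = S^8(Z)  (in 14 steps)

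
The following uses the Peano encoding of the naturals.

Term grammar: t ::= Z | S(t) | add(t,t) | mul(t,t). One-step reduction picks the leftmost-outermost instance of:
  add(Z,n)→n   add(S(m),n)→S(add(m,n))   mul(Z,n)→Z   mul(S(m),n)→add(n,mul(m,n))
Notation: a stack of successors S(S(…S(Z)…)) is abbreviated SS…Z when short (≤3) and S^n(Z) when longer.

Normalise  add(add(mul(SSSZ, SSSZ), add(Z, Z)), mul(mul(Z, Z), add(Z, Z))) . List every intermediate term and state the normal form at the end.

Answer: normal form = S^9(Z)  (in 39 steps)

Working:
  start: add(add(mul(SSSZ, SSSZ), add(Z, Z)), mul(mul(Z, Z), add(Z, Z)))
  step 1: add(add(add(SSSZ, mul(SSZ, SSSZ)), add(Z, Z)), mul(mul(Z, Z), add(Z, Z)))
  step 2: add(add(S(add(SSZ, mul(SSZ, SSSZ))), add(Z, Z)), mul(mul(Z, Z), add(Z, Z)))
  step 3: add(S(add(add(SSZ, mul(SSZ, SSSZ)), add(Z, Z))), mul(mul(Z, Z), add(Z, Z)))
  step 4: S(add(add(add(SSZ, mul(SSZ, SSSZ)), add(Z, Z)), mul(mul(Z, Z), add(Z, Z))))
  step 5: S(add(add(S(add(SZ, mul(SSZ, SSSZ))), add(Z, Z)), mul(mul(Z, Z), add(Z, Z))))
  step 6: S(add(S(add(add(SZ, mul(SSZ, SSSZ)), add(Z, Z))), mul(mul(Z, Z), add(Z, Z))))
  step 7: S(S(add(add(add(SZ, mul(SSZ, SSSZ)), add(Z, Z)), mul(mul(Z, Z), add(Z, Z)))))
  step 8: S(S(add(add(S(add(Z, mul(SSZ, SSSZ))), add(Z, Z)), mul(mul(Z, Z), add(Z, Z)))))
  step 9: S(S(add(S(add(add(Z, mul(SSZ, SSSZ)), add(Z, Z))), mul(mul(Z, Z), add(Z, Z)))))
  step 10: S(S(S(add(add(add(Z, mul(SSZ, SSSZ)), add(Z, Z)), mul(mul(Z, Z), add(Z, Z))))))
  step 11: S(S(S(add(add(mul(SSZ, SSSZ), add(Z, Z)), mul(mul(Z, Z), add(Z, Z))))))
  step 12: S(S(S(add(add(add(SSSZ, mul(SZ, SSSZ)), add(Z, Z)), mul(mul(Z, Z), add(Z, Z))))))
  step 13: S(S(S(add(add(S(add(SSZ, mul(SZ, SSSZ))), add(Z, Z)), mul(mul(Z, Z), add(Z, Z))))))
  step 14: S(S(S(add(S(add(add(SSZ, mul(SZ, SSSZ)), add(Z, Z))), mul(mul(Z, Z), add(Z, Z))))))
  step 15: S(S(S(S(add(add(add(SSZ, mul(SZ, SSSZ)), add(Z, Z)), mul(mul(Z, Z), add(Z, Z)))))))
  step 16: S(S(S(S(add(add(S(add(SZ, mul(SZ, SSSZ))), add(Z, Z)), mul(mul(Z, Z), add(Z, Z)))))))
  step 17: S(S(S(S(add(S(add(add(SZ, mul(SZ, SSSZ)), add(Z, Z))), mul(mul(Z, Z), add(Z, Z)))))))
  step 18: S(S(S(S(S(add(add(add(SZ, mul(SZ, SSSZ)), add(Z, Z)), mul(mul(Z, Z), add(Z, Z))))))))
  step 19: S(S(S(S(S(add(add(S(add(Z, mul(SZ, SSSZ))), add(Z, Z)), mul(mul(Z, Z), add(Z, Z))))))))
  step 20: S(S(S(S(S(add(S(add(add(Z, mul(SZ, SSSZ)), add(Z, Z))), mul(mul(Z, Z), add(Z, Z))))))))
  step 21: S(S(S(S(S(S(add(add(add(Z, mul(SZ, SSSZ)), add(Z, Z)), mul(mul(Z, Z), add(Z, Z)))))))))
  step 22: S(S(S(S(S(S(add(add(mul(SZ, SSSZ), add(Z, Z)), mul(mul(Z, Z), add(Z, Z)))))))))
  step 23: S(S(S(S(S(S(add(add(add(SSSZ, mul(Z, SSSZ)), add(Z, Z)), mul(mul(Z, Z), add(Z, Z)))))))))
  step 24: S(S(S(S(S(S(add(add(S(add(SSZ, mul(Z, SSSZ))), add(Z, Z)), mul(mul(Z, Z), add(Z, Z)))))))))
  step 25: S(S(S(S(S(S(add(S(add(add(SSZ, mul(Z, SSSZ)), add(Z, Z))), mul(mul(Z, Z), add(Z, Z)))))))))
  step 26: S(S(S(S(S(S(S(add(add(add(SSZ, mul(Z, SSSZ)), add(Z, Z)), mul(mul(Z, Z), add(Z, Z))))))))))
  step 27: S(S(S(S(S(S(S(add(add(S(add(SZ, mul(Z, SSSZ))), add(Z, Z)), mul(mul(Z, Z), add(Z, Z))))))))))
  step 28: S(S(S(S(S(S(S(add(S(add(add(SZ, mul(Z, SSSZ)), add(Z, Z))), mul(mul(Z, Z), add(Z, Z))))))))))
  step 29: S(S(S(S(S(S(S(S(add(add(add(SZ, mul(Z, SSSZ)), add(Z, Z)), mul(mul(Z, Z), add(Z, Z)))))))))))
  step 30: S(S(S(S(S(S(S(S(add(add(S(add(Z, mul(Z, SSSZ))), add(Z, Z)), mul(mul(Z, Z), add(Z, Z)))))))))))
  step 31: S(S(S(S(S(S(S(S(add(S(add(add(Z, mul(Z, SSSZ)), add(Z, Z))), mul(mul(Z, Z), add(Z, Z)))))))))))
  step 32: S(S(S(S(S(S(S(S(S(add(add(add(Z, mul(Z, SSSZ)), add(Z, Z)), mul(mul(Z, Z), add(Z, Z))))))))))))
  step 33: S(S(S(S(S(S(S(S(S(add(add(mul(Z, SSSZ), add(Z, Z)), mul(mul(Z, Z), add(Z, Z))))))))))))
  step 34: S(S(S(S(S(S(S(S(S(add(add(Z, add(Z, Z)), mul(mul(Z, Z), add(Z, Z))))))))))))
  step 35: S(S(S(S(S(S(S(S(S(add(add(Z, Z), mul(mul(Z, Z), add(Z, Z))))))))))))
  step 36: S(S(S(S(S(S(S(S(S(add(Z, mul(mul(Z, Z), add(Z, Z))))))))))))
  step 37: S(S(S(S(S(S(S(S(S(mul(mul(Z, Z), add(Z, Z)))))))))))
  step 38: S(S(S(S(S(S(S(S(S(mul(Z, add(Z, Z)))))))))))
  step 39: S^9(Z)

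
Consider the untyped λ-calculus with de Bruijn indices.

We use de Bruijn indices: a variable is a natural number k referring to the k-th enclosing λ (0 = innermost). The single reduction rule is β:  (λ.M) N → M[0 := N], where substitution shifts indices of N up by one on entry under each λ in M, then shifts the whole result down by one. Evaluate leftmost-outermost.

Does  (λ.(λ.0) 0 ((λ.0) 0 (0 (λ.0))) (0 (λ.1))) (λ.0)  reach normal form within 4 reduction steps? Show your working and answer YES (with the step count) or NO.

Answer: NO — after 4 steps the term is (λ.0) ((λ.0) (λ.0)) ((λ.0) (λ.λ.0)), not yet normal

Derivation:
  start: (λ.(λ.0) 0 ((λ.0) 0 (0 (λ.0))) (0 (λ.1))) (λ.0)
  [1] (λ.0) (λ.0) ((λ.0) (λ.0) ((λ.0) (λ.0))) ((λ.0) (λ.λ.0))
  [2] (λ.0) ((λ.0) (λ.0) ((λ.0) (λ.0))) ((λ.0) (λ.λ.0))
  [3] (λ.0) (λ.0) ((λ.0) (λ.0)) ((λ.0) (λ.λ.0))
  [4] (λ.0) ((λ.0) (λ.0)) ((λ.0) (λ.λ.0))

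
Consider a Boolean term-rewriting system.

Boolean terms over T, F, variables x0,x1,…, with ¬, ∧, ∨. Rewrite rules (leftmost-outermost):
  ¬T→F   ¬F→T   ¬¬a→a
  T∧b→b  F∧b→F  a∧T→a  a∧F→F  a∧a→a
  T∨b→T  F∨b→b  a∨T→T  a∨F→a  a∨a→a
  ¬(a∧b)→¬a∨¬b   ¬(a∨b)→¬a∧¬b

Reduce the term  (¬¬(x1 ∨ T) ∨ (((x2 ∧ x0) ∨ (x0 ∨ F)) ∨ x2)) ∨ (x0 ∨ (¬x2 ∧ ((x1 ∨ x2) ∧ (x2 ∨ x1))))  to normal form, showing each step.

Answer: normal form = T  (in 4 steps)

Working:
  start: (¬¬(x1 ∨ T) ∨ (((x2 ∧ x0) ∨ (x0 ∨ F)) ∨ x2)) ∨ (x0 ∨ (¬x2 ∧ ((x1 ∨ x2) ∧ (x2 ∨ x1))))
  step 1: ((x1 ∨ T) ∨ (((x2 ∧ x0) ∨ (x0 ∨ F)) ∨ x2)) ∨ (x0 ∨ (¬x2 ∧ ((x1 ∨ x2) ∧ (x2 ∨ x1))))
  step 2: (T ∨ (((x2 ∧ x0) ∨ (x0 ∨ F)) ∨ x2)) ∨ (x0 ∨ (¬x2 ∧ ((x1 ∨ x2) ∧ (x2 ∨ x1))))
  step 3: T ∨ (x0 ∨ (¬x2 ∧ ((x1 ∨ x2) ∧ (x2 ∨ x1))))
  step 4: T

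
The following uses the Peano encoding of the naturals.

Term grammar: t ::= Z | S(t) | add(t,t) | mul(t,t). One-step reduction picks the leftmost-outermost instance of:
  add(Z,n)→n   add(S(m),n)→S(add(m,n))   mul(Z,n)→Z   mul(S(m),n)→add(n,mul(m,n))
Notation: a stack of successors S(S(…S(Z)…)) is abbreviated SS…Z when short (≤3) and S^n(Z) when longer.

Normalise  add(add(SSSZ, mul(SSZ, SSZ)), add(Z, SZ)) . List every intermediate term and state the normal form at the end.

  start: add(add(SSSZ, mul(SSZ, SSZ)), add(Z, SZ))
  [1] add(S(add(SSZ, mul(SSZ, SSZ))), add(Z, SZ))
  [2] S(add(add(SSZ, mul(SSZ, SSZ)), add(Z, SZ)))
  [3] S(add(S(add(SZ, mul(SSZ, SSZ))), add(Z, SZ)))
  [4] S(S(add(add(SZ, mul(SSZ, SSZ)), add(Z, SZ))))
  [5] S(S(add(S(add(Z, mul(SSZ, SSZ))), add(Z, SZ))))
  [6] S(S(S(add(add(Z, mul(SSZ, SSZ)), add(Z, SZ)))))
  [7] S(S(S(add(mul(SSZ, SSZ), add(Z, SZ)))))
  [8] S(S(S(add(add(SSZ, mul(SZ, SSZ)), add(Z, SZ)))))
  [9] S(S(S(add(S(add(SZ, mul(SZ, SSZ))), add(Z, SZ)))))
  [10] S(S(S(S(add(add(SZ, mul(SZ, SSZ)), add(Z, SZ))))))
  [11] S(S(S(S(add(S(add(Z, mul(SZ, SSZ))), add(Z, SZ))))))
  [12] S(S(S(S(S(add(add(Z, mul(SZ, SSZ)), add(Z, SZ)))))))
  [13] S(S(S(S(S(add(mul(SZ, SSZ), add(Z, SZ)))))))
  [14] S(S(S(S(S(add(add(SSZ, mul(Z, SSZ)), add(Z, SZ)))))))
  [15] S(S(S(S(S(add(S(add(SZ, mul(Z, SSZ))), add(Z, SZ)))))))
  [16] S(S(S(S(S(S(add(add(SZ, mul(Z, SSZ)), add(Z, SZ))))))))
  [17] S(S(S(S(S(S(add(S(add(Z, mul(Z, SSZ))), add(Z, SZ))))))))
  [18] S(S(S(S(S(S(S(add(add(Z, mul(Z, SSZ)), add(Z, SZ)))))))))
  [19] S(S(S(S(S(S(S(add(mul(Z, SSZ), add(Z, SZ)))))))))
  [20] S(S(S(S(S(S(S(add(Z, add(Z, SZ)))))))))
  [21] S(S(S(S(S(S(S(add(Z, SZ))))))))
  [22] S^8(Z)

Answer: normal form = S^8(Z)  (in 22 steps)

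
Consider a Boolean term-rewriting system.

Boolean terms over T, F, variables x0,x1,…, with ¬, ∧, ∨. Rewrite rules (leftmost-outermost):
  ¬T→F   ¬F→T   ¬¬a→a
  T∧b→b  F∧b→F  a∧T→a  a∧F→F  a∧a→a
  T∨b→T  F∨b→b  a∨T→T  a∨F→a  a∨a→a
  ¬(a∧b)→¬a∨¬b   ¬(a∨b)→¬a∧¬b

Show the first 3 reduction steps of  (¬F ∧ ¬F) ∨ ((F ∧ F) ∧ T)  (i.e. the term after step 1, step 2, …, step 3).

  start: (¬F ∧ ¬F) ∨ ((F ∧ F) ∧ T)
  →1  ¬F ∨ ((F ∧ F) ∧ T)
  →2  T ∨ ((F ∧ F) ∧ T)
  →3  T

Answer: after 3 steps: T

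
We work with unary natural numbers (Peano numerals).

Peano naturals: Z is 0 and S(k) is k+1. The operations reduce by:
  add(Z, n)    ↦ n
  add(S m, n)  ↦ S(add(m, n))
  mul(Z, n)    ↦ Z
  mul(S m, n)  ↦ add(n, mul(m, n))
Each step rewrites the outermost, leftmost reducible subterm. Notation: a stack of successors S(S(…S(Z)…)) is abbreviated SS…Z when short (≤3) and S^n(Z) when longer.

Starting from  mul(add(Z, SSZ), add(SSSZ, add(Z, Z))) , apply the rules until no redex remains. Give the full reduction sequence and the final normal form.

  start: mul(add(Z, SSZ), add(SSSZ, add(Z, Z)))
  step 1: mul(SSZ, add(SSSZ, add(Z, Z)))
  step 2: add(add(SSSZ, add(Z, Z)), mul(SZ, add(SSSZ, add(Z, Z))))
  step 3: add(S(add(SSZ, add(Z, Z))), mul(SZ, add(SSSZ, add(Z, Z))))
  step 4: S(add(add(SSZ, add(Z, Z)), mul(SZ, add(SSSZ, add(Z, Z)))))
  step 5: S(add(S(add(SZ, add(Z, Z))), mul(SZ, add(SSSZ, add(Z, Z)))))
  step 6: S(S(add(add(SZ, add(Z, Z)), mul(SZ, add(SSSZ, add(Z, Z))))))
  step 7: S(S(add(S(add(Z, add(Z, Z))), mul(SZ, add(SSSZ, add(Z, Z))))))
  step 8: S(S(S(add(add(Z, add(Z, Z)), mul(SZ, add(SSSZ, add(Z, Z)))))))
  step 9: S(S(S(add(add(Z, Z), mul(SZ, add(SSSZ, add(Z, Z)))))))
  step 10: S(S(S(add(Z, mul(SZ, add(SSSZ, add(Z, Z)))))))
  step 11: S(S(S(mul(SZ, add(SSSZ, add(Z, Z))))))
  step 12: S(S(S(add(add(SSSZ, add(Z, Z)), mul(Z, add(SSSZ, add(Z, Z)))))))
  step 13: S(S(S(add(S(add(SSZ, add(Z, Z))), mul(Z, add(SSSZ, add(Z, Z)))))))
  step 14: S(S(S(S(add(add(SSZ, add(Z, Z)), mul(Z, add(SSSZ, add(Z, Z))))))))
  step 15: S(S(S(S(add(S(add(SZ, add(Z, Z))), mul(Z, add(SSSZ, add(Z, Z))))))))
  step 16: S(S(S(S(S(add(add(SZ, add(Z, Z)), mul(Z, add(SSSZ, add(Z, Z)))))))))
  step 17: S(S(S(S(S(add(S(add(Z, add(Z, Z))), mul(Z, add(SSSZ, add(Z, Z)))))))))
  step 18: S(S(S(S(S(S(add(add(Z, add(Z, Z)), mul(Z, add(SSSZ, add(Z, Z))))))))))
  step 19: S(S(S(S(S(S(add(add(Z, Z), mul(Z, add(SSSZ, add(Z, Z))))))))))
  step 20: S(S(S(S(S(S(add(Z, mul(Z, add(SSSZ, add(Z, Z))))))))))
  step 21: S(S(S(S(S(S(mul(Z, add(SSSZ, add(Z, Z)))))))))
  step 22: S^6(Z)

Answer: normal form = S^6(Z)  (in 22 steps)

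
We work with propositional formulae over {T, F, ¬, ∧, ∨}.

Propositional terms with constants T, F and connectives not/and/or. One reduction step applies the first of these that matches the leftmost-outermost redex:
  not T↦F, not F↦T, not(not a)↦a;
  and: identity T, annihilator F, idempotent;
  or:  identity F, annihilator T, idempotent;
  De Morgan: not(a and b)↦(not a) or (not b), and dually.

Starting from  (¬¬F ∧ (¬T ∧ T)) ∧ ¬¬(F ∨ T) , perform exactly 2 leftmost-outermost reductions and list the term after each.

  start: (¬¬F ∧ (¬T ∧ T)) ∧ ¬¬(F ∨ T)
  [1] (F ∧ (¬T ∧ T)) ∧ ¬¬(F ∨ T)
  [2] F ∧ ¬¬(F ∨ T)

Answer: after 2 steps: F ∧ ¬¬(F ∨ T)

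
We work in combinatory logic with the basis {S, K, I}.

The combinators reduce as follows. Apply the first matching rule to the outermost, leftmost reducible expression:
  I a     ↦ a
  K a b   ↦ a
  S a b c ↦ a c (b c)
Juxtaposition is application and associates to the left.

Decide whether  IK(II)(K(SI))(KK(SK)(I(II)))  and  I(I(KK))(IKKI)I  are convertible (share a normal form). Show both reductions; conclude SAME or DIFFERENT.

Term A:
  start: IK(II)(K(SI))(KK(SK)(I(II)))
  [1] K(II)(K(SI))(KK(SK)(I(II)))
  [2] II(KK(SK)(I(II)))
  [3] I(KK(SK)(I(II)))
  [4] KK(SK)(I(II))
  [5] K(I(II))
  [6] K(II)
  [7] KI

Term B:
  start: I(I(KK))(IKKI)I
  [1] I(KK)(IKKI)I
  [2] KK(IKKI)I
  [3] KI

Answer: SAME — A ⇓ KI, B ⇓ KI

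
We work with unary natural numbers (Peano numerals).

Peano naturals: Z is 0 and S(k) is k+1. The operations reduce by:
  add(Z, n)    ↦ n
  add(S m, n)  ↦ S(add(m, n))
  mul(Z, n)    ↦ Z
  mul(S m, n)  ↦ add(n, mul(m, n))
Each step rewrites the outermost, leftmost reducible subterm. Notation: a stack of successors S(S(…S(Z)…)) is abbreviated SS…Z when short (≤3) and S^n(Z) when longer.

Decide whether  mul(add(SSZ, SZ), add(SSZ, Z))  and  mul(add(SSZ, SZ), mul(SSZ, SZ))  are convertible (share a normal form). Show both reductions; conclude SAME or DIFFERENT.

Answer: SAME — A ⇓ S^6(Z), B ⇓ S^6(Z)

Working:
Term A:
  start: mul(add(SSZ, SZ), add(SSZ, Z))
  →1  mul(S(add(SZ, SZ)), add(SSZ, Z))
  →2  add(add(SSZ, Z), mul(add(SZ, SZ), add(SSZ, Z)))
  →3  add(S(add(SZ, Z)), mul(add(SZ, SZ), add(SSZ, Z)))
  →4  S(add(add(SZ, Z), mul(add(SZ, SZ), add(SSZ, Z))))
  →5  S(add(S(add(Z, Z)), mul(add(SZ, SZ), add(SSZ, Z))))
  →6  S(S(add(add(Z, Z), mul(add(SZ, SZ), add(SSZ, Z)))))
  →7  S(S(add(Z, mul(add(SZ, SZ), add(SSZ, Z)))))
  →8  S(S(mul(add(SZ, SZ), add(SSZ, Z))))
  →9  S(S(mul(S(add(Z, SZ)), add(SSZ, Z))))
  →10  S(S(add(add(SSZ, Z), mul(add(Z, SZ), add(SSZ, Z)))))
  →11  S(S(add(S(add(SZ, Z)), mul(add(Z, SZ), add(SSZ, Z)))))
  →12  S(S(S(add(add(SZ, Z), mul(add(Z, SZ), add(SSZ, Z))))))
  →13  S(S(S(add(S(add(Z, Z)), mul(add(Z, SZ), add(SSZ, Z))))))
  →14  S(S(S(S(add(add(Z, Z), mul(add(Z, SZ), add(SSZ, Z)))))))
  →15  S(S(S(S(add(Z, mul(add(Z, SZ), add(SSZ, Z)))))))
  →16  S(S(S(S(mul(add(Z, SZ), add(SSZ, Z))))))
  →17  S(S(S(S(mul(SZ, add(SSZ, Z))))))
  →18  S(S(S(S(add(add(SSZ, Z), mul(Z, add(SSZ, Z)))))))
  →19  S(S(S(S(add(S(add(SZ, Z)), mul(Z, add(SSZ, Z)))))))
  →20  S(S(S(S(S(add(add(SZ, Z), mul(Z, add(SSZ, Z))))))))
  →21  S(S(S(S(S(add(S(add(Z, Z)), mul(Z, add(SSZ, Z))))))))
  →22  S(S(S(S(S(S(add(add(Z, Z), mul(Z, add(SSZ, Z)))))))))
  →23  S(S(S(S(S(S(add(Z, mul(Z, add(SSZ, Z)))))))))
  →24  S(S(S(S(S(S(mul(Z, add(SSZ, Z))))))))
  →25  S^6(Z)

Term B:
  start: mul(add(SSZ, SZ), mul(SSZ, SZ))
  →1  mul(S(add(SZ, SZ)), mul(SSZ, SZ))
  →2  add(mul(SSZ, SZ), mul(add(SZ, SZ), mul(SSZ, SZ)))
  →3  add(add(SZ, mul(SZ, SZ)), mul(add(SZ, SZ), mul(SSZ, SZ)))
  →4  add(S(add(Z, mul(SZ, SZ))), mul(add(SZ, SZ), mul(SSZ, SZ)))
  →5  S(add(add(Z, mul(SZ, SZ)), mul(add(SZ, SZ), mul(SSZ, SZ))))
  →6  S(add(mul(SZ, SZ), mul(add(SZ, SZ), mul(SSZ, SZ))))
  →7  S(add(add(SZ, mul(Z, SZ)), mul(add(SZ, SZ), mul(SSZ, SZ))))
  →8  S(add(S(add(Z, mul(Z, SZ))), mul(add(SZ, SZ), mul(SSZ, SZ))))
  →9  S(S(add(add(Z, mul(Z, SZ)), mul(add(SZ, SZ), mul(SSZ, SZ)))))
  →10  S(S(add(mul(Z, SZ), mul(add(SZ, SZ), mul(SSZ, SZ)))))
  →11  S(S(add(Z, mul(add(SZ, SZ), mul(SSZ, SZ)))))
  →12  S(S(mul(add(SZ, SZ), mul(SSZ, SZ))))
  →13  S(S(mul(S(add(Z, SZ)), mul(SSZ, SZ))))
  →14  S(S(add(mul(SSZ, SZ), mul(add(Z, SZ), mul(SSZ, SZ)))))
  →15  S(S(add(add(SZ, mul(SZ, SZ)), mul(add(Z, SZ), mul(SSZ, SZ)))))
  →16  S(S(add(S(add(Z, mul(SZ, SZ))), mul(add(Z, SZ), mul(SSZ, SZ)))))
  →17  S(S(S(add(add(Z, mul(SZ, SZ)), mul(add(Z, SZ), mul(SSZ, SZ))))))
  →18  S(S(S(add(mul(SZ, SZ), mul(add(Z, SZ), mul(SSZ, SZ))))))
  →19  S(S(S(add(add(SZ, mul(Z, SZ)), mul(add(Z, SZ), mul(SSZ, SZ))))))
  →20  S(S(S(add(S(add(Z, mul(Z, SZ))), mul(add(Z, SZ), mul(SSZ, SZ))))))
  →21  S(S(S(S(add(add(Z, mul(Z, SZ)), mul(add(Z, SZ), mul(SSZ, SZ)))))))
  →22  S(S(S(S(add(mul(Z, SZ), mul(add(Z, SZ), mul(SSZ, SZ)))))))
  →23  S(S(S(S(add(Z, mul(add(Z, SZ), mul(SSZ, SZ)))))))
  →24  S(S(S(S(mul(add(Z, SZ), mul(SSZ, SZ))))))
  →25  S(S(S(S(mul(SZ, mul(SSZ, SZ))))))
  →26  S(S(S(S(add(mul(SSZ, SZ), mul(Z, mul(SSZ, SZ)))))))
  →27  S(S(S(S(add(add(SZ, mul(SZ, SZ)), mul(Z, mul(SSZ, SZ)))))))
  →28  S(S(S(S(add(S(add(Z, mul(SZ, SZ))), mul(Z, mul(SSZ, SZ)))))))
  →29  S(S(S(S(S(add(add(Z, mul(SZ, SZ)), mul(Z, mul(SSZ, SZ))))))))
  →30  S(S(S(S(S(add(mul(SZ, SZ), mul(Z, mul(SSZ, SZ))))))))
  →31  S(S(S(S(S(add(add(SZ, mul(Z, SZ)), mul(Z, mul(SSZ, SZ))))))))
  →32  S(S(S(S(S(add(S(add(Z, mul(Z, SZ))), mul(Z, mul(SSZ, SZ))))))))
  →33  S(S(S(S(S(S(add(add(Z, mul(Z, SZ)), mul(Z, mul(SSZ, SZ)))))))))
  →34  S(S(S(S(S(S(add(mul(Z, SZ), mul(Z, mul(SSZ, SZ)))))))))
  →35  S(S(S(S(S(S(add(Z, mul(Z, mul(SSZ, SZ)))))))))
  →36  S(S(S(S(S(S(mul(Z, mul(SSZ, SZ))))))))
  →37  S^6(Z)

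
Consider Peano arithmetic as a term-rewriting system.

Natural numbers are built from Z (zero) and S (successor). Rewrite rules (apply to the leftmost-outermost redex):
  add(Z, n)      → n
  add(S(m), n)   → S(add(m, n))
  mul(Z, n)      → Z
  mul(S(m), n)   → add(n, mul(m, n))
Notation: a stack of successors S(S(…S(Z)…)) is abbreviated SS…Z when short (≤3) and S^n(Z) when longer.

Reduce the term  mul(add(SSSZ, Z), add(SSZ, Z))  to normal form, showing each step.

Answer: normal form = S^6(Z)  (in 26 steps)

Derivation:
  start: mul(add(SSSZ, Z), add(SSZ, Z))
  step 1: mul(S(add(SSZ, Z)), add(SSZ, Z))
  step 2: add(add(SSZ, Z), mul(add(SSZ, Z), add(SSZ, Z)))
  step 3: add(S(add(SZ, Z)), mul(add(SSZ, Z), add(SSZ, Z)))
  step 4: S(add(add(SZ, Z), mul(add(SSZ, Z), add(SSZ, Z))))
  step 5: S(add(S(add(Z, Z)), mul(add(SSZ, Z), add(SSZ, Z))))
  step 6: S(S(add(add(Z, Z), mul(add(SSZ, Z), add(SSZ, Z)))))
  step 7: S(S(add(Z, mul(add(SSZ, Z), add(SSZ, Z)))))
  step 8: S(S(mul(add(SSZ, Z), add(SSZ, Z))))
  step 9: S(S(mul(S(add(SZ, Z)), add(SSZ, Z))))
  step 10: S(S(add(add(SSZ, Z), mul(add(SZ, Z), add(SSZ, Z)))))
  step 11: S(S(add(S(add(SZ, Z)), mul(add(SZ, Z), add(SSZ, Z)))))
  step 12: S(S(S(add(add(SZ, Z), mul(add(SZ, Z), add(SSZ, Z))))))
  step 13: S(S(S(add(S(add(Z, Z)), mul(add(SZ, Z), add(SSZ, Z))))))
  step 14: S(S(S(S(add(add(Z, Z), mul(add(SZ, Z), add(SSZ, Z)))))))
  step 15: S(S(S(S(add(Z, mul(add(SZ, Z), add(SSZ, Z)))))))
  step 16: S(S(S(S(mul(add(SZ, Z), add(SSZ, Z))))))
  step 17: S(S(S(S(mul(S(add(Z, Z)), add(SSZ, Z))))))
  step 18: S(S(S(S(add(add(SSZ, Z), mul(add(Z, Z), add(SSZ, Z)))))))
  step 19: S(S(S(S(add(S(add(SZ, Z)), mul(add(Z, Z), add(SSZ, Z)))))))
  step 20: S(S(S(S(S(add(add(SZ, Z), mul(add(Z, Z), add(SSZ, Z))))))))
  step 21: S(S(S(S(S(add(S(add(Z, Z)), mul(add(Z, Z), add(SSZ, Z))))))))
  step 22: S(S(S(S(S(S(add(add(Z, Z), mul(add(Z, Z), add(SSZ, Z)))))))))
  step 23: S(S(S(S(S(S(add(Z, mul(add(Z, Z), add(SSZ, Z)))))))))
  step 24: S(S(S(S(S(S(mul(add(Z, Z), add(SSZ, Z))))))))
  step 25: S(S(S(S(S(S(mul(Z, add(SSZ, Z))))))))
  step 26: S^6(Z)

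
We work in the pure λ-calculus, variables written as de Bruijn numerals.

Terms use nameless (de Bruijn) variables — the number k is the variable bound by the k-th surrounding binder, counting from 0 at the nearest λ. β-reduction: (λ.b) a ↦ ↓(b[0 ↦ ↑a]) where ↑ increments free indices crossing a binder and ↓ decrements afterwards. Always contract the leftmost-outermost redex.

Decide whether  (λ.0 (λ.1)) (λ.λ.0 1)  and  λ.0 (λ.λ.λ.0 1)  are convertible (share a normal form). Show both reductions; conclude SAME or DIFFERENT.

Answer: SAME — A ⇓ λ.0 (λ.λ.λ.0 1), B ⇓ λ.0 (λ.λ.λ.0 1)

Reduction:
Term A:
  start: (λ.0 (λ.1)) (λ.λ.0 1)
  →1  (λ.λ.0 1) (λ.λ.λ.0 1)
  →2  λ.0 (λ.λ.λ.0 1)

Term B:
  start: λ.0 (λ.λ.λ.0 1)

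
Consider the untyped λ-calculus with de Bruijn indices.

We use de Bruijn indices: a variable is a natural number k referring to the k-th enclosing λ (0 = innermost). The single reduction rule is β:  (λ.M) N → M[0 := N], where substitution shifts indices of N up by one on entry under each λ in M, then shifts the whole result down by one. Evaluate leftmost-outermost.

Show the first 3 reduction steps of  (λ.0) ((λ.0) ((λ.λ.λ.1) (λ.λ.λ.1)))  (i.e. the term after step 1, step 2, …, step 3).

Answer: after 3 steps: λ.λ.1

Working:
  start: (λ.0) ((λ.0) ((λ.λ.λ.1) (λ.λ.λ.1)))
  [1] (λ.0) ((λ.λ.λ.1) (λ.λ.λ.1))
  [2] (λ.λ.λ.1) (λ.λ.λ.1)
  [3] λ.λ.1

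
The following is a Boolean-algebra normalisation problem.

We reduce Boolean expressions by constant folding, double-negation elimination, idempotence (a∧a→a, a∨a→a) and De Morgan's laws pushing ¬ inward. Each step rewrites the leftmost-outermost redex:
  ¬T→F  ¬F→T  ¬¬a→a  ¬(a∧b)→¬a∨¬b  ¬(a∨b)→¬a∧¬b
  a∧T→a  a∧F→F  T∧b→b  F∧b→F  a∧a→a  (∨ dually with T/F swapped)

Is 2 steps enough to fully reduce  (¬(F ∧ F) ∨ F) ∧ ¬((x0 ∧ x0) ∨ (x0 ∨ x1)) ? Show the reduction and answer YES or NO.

  start: (¬(F ∧ F) ∨ F) ∧ ¬((x0 ∧ x0) ∨ (x0 ∨ x1))
  [1] ¬(F ∧ F) ∧ ¬((x0 ∧ x0) ∨ (x0 ∨ x1))
  [2] (¬F ∨ ¬F) ∧ ¬((x0 ∧ x0) ∨ (x0 ∨ x1))

Answer: NO — after 2 steps the term is (¬F ∨ ¬F) ∧ ¬((x0 ∧ x0) ∨ (x0 ∨ x1)), not yet normal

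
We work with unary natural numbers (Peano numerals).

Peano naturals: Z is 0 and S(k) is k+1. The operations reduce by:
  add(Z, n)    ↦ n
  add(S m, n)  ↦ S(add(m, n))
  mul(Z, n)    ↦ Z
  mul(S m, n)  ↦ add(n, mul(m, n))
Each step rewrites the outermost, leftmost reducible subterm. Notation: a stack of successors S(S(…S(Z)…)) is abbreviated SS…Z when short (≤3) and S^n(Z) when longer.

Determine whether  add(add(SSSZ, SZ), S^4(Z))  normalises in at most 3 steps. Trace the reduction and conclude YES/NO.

Answer: NO — after 3 steps the term is S(add(S(add(SZ, SZ)), S^4(Z))), not yet normal

Reduction:
  start: add(add(SSSZ, SZ), S^4(Z))
  step 1: add(S(add(SSZ, SZ)), S^4(Z))
  step 2: S(add(add(SSZ, SZ), S^4(Z)))
  step 3: S(add(S(add(SZ, SZ)), S^4(Z)))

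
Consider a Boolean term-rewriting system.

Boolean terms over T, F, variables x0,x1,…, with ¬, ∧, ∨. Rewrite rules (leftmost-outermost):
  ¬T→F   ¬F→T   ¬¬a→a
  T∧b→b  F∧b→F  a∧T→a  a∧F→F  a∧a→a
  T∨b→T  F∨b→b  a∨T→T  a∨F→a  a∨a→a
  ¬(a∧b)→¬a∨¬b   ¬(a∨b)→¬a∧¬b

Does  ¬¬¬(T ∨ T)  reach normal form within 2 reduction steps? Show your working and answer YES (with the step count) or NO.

Answer: NO — after 2 steps the term is ¬T ∧ ¬T, not yet normal

Reduction:
  start: ¬¬¬(T ∨ T)
  [1] ¬(T ∨ T)
  [2] ¬T ∧ ¬T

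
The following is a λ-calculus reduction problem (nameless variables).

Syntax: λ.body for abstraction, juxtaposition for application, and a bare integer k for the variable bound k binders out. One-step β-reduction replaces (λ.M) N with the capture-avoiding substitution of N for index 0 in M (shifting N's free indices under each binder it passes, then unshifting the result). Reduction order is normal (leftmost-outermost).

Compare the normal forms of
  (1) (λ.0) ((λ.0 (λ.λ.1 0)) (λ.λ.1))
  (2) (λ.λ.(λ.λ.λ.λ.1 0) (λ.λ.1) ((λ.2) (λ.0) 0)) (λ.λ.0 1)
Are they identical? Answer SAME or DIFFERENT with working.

Answer: SAME — A ⇓ λ.λ.λ.1 0, B ⇓ λ.λ.λ.1 0

Working:
Term A:
  start: (λ.0) ((λ.0 (λ.λ.1 0)) (λ.λ.1))
  step 1: (λ.0 (λ.λ.1 0)) (λ.λ.1)
  step 2: (λ.λ.1) (λ.λ.1 0)
  step 3: λ.λ.λ.1 0

Term B:
  start: (λ.λ.(λ.λ.λ.λ.1 0) (λ.λ.1) ((λ.2) (λ.0) 0)) (λ.λ.0 1)
  step 1: λ.(λ.λ.λ.λ.1 0) (λ.λ.1) ((λ.λ.λ.0 1) (λ.0) 0)
  step 2: λ.(λ.λ.λ.1 0) ((λ.λ.λ.0 1) (λ.0) 0)
  step 3: λ.λ.λ.1 0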